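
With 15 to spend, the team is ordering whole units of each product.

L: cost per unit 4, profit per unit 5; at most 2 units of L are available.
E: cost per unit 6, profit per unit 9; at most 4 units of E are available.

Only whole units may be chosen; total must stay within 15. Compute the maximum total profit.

2×L and 1×E: cost 14 ≤ 15, profit 2·5 + 1·9 = 19.
2×E: cost 12 ≤ 15, profit 2·9 = 18.
Best is 19.

19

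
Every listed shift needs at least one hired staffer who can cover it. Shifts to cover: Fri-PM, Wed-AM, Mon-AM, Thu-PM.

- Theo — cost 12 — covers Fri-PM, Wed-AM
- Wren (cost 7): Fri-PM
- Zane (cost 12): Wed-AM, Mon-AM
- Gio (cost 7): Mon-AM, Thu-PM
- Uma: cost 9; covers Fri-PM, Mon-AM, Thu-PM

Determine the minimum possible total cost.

19

Choose Theo and Gio: together they cover Fri-PM, Wed-AM, Mon-AM, Thu-PM — every shift.
Total cost: 12 + 7 = 19.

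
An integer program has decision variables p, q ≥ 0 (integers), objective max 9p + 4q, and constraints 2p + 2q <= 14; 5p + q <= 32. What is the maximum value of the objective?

58

Relaxing integrality, the LP optimum is 59.25 at (p,q) = (6.25, 0.75), which is not an integer point.
(p,q)=(6,1): 2·6+2·1=14≤14, 5·6+1·1=31≤32, objective 58.
(p,q)=(6,0): 2·6+2·0=12≤14, 5·6+1·0=30≤32, objective 54.
The best lattice point is (6,1), giving 58.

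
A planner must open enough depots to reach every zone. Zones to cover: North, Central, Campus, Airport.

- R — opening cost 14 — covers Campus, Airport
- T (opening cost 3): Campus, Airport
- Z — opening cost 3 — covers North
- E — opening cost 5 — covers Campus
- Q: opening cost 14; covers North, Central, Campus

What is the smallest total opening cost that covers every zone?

The greedy cost-per-new-zone heuristic would pick T, Z, and Q for 20, but a cheaper cover exists.
Choose T and Q: together they cover North, Central, Campus, Airport — every zone.
Total opening cost: 3 + 14 = 17.
No cover costs less than 17.

17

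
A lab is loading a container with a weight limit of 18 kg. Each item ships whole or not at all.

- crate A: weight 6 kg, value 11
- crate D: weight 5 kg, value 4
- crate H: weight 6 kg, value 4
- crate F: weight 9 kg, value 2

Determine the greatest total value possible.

19

This is an integer program with binary decision variables.
crate A + crate D + crate H: weight 6 + 5 + 6 = 17 ≤ 18, value 11 + 4 + 4 = 19.
crate A + crate D: weight 6 + 5 = 11 ≤ 18, value 11 + 4 = 15.
crate A + crate H: weight 6 + 6 = 12 ≤ 18, value 11 + 4 = 15.
Best is crate A, crate D, and crate H with total value 19.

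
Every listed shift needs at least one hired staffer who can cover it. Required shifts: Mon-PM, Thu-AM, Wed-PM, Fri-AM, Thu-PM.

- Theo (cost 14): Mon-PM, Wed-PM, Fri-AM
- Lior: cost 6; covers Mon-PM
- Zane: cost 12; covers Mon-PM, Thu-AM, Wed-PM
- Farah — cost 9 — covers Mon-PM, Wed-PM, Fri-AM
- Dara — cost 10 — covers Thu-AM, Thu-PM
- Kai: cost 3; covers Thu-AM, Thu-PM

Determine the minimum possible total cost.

Choose Farah and Kai: together they cover Mon-PM, Thu-AM, Wed-PM, Fri-AM, Thu-PM — every shift.
Total cost: 9 + 3 = 12.
No cover costs less than 12.

12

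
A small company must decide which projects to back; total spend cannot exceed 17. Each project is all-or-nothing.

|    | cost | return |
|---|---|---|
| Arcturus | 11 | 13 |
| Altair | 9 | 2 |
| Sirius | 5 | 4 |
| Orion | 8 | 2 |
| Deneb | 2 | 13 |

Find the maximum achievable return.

26

Sirius + Orion + Deneb: cost 5 + 8 + 2 = 15 ≤ 17, return 4 + 2 + 13 = 19.
Altair + Sirius + Deneb: cost 9 + 5 + 2 = 16 ≤ 17, return 2 + 4 + 13 = 19.
Arcturus + Deneb: cost 11 + 2 = 13 ≤ 17, return 13 + 13 = 26.
Best is Arcturus and Deneb with total return 26.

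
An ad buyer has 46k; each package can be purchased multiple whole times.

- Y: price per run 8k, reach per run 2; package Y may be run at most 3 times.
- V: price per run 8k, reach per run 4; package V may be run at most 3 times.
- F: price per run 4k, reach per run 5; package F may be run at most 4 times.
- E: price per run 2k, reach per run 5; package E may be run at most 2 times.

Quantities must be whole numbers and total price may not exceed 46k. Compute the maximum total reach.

This is a bounded integer knapsack.
E has the best ratio (5/2); taking only E gives at most 2×5 = 10 (stopped by the supply cap of 2).
Mixing does better — 3×V, 4×F, and 2×E: price 44 ≤ 46, reach 3·4 + 4·5 + 2·5 = 42.

42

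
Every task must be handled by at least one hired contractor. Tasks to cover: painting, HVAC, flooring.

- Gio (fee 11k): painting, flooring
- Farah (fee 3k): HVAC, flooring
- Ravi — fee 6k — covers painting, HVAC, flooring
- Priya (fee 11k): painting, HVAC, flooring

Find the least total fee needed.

Ravi alone covers painting, HVAC, flooring — every task.
Total fee: 6.

6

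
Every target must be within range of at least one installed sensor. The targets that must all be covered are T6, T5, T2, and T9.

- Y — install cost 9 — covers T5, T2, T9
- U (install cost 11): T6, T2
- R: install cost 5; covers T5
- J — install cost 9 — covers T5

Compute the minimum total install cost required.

Choose Y and U: together they cover T6, T5, T2, T9 — every target.
Total install cost: 9 + 11 = 20.
No cover costs less than 20.

20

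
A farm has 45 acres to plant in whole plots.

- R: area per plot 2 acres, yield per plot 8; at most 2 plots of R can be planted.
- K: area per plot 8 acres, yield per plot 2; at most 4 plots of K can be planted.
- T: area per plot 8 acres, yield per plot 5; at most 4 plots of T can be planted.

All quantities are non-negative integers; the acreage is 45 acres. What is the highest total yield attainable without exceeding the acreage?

Take 2×R, 1×K, and 4×T: area 44 ≤ 45, yield 2·8 + 1·2 + 4·5 = 38.
R has the best ratio (8/2) and is taken to its limit of 2; remaining capacity is filled optimally with the others.

38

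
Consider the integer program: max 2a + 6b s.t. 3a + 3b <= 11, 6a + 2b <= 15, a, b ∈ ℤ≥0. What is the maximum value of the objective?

18

The continuous relaxation peaks at (0, 3.67) with value 22.00; rounding to a feasible lattice point costs some objective.
(a,b)=(0,3): 3·0+3·3=9≤11, 6·0+2·3=6≤15, objective 18.
(a,b)=(1,2): 3·1+3·2=9≤11, 6·1+2·2=10≤15, objective 14.
(a,b)=(0,2): 3·0+3·2=6≤11, 6·0+2·2=4≤15, objective 12.
Maximum is 18 at (a,b)=(0,3).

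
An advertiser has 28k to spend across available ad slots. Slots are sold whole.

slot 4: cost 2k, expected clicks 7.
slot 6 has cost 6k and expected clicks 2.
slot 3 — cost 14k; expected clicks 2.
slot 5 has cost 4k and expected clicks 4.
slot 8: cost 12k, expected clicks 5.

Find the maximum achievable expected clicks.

Allowing fractional choices, the relaxed optimum would be about 18.6, but ad slots are indivisible.
slot 4 + slot 5 + slot 8: cost 2 + 4 + 12 = 18 ≤ 28, expected clicks 7 + 4 + 5 = 16.
slot 4 + slot 6 + slot 5 + slot 8: cost 2 + 6 + 4 + 12 = 24 ≤ 28, expected clicks 7 + 2 + 4 + 5 = 18.
Best is slot 4, slot 6, slot 5, and slot 8 with total expected clicks 18.

18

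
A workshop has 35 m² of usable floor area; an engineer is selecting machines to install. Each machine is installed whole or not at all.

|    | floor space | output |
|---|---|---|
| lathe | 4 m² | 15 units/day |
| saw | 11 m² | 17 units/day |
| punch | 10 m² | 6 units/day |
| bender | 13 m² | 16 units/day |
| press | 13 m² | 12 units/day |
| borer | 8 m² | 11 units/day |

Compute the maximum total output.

lathe + saw + bender: floor space 4 + 11 + 13 = 28 ≤ 35, output 15 + 17 + 16 = 48.
lathe + saw + punch + borer: floor space 4 + 11 + 10 + 8 = 33 ≤ 35, output 15 + 17 + 6 + 11 = 49.
lathe + punch + bender + borer: floor space 4 + 10 + 13 + 8 = 35 ≤ 35, output 15 + 6 + 16 + 11 = 48.
Best is lathe, saw, punch, and borer with total output 49.

49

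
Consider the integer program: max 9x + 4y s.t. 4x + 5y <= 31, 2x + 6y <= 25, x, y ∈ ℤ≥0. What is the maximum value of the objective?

Relaxing integrality, the LP optimum is 69.75 at (x,y) = (7.75, 0), which is not an integer point.
(x,y)=(7,0): 4·7+5·0=28≤31, 2·7+6·0=14≤25, objective 63.
(x,y)=(6,1): 4·6+5·1=29≤31, 2·6+6·1=18≤25, objective 58.
(x,y)=(6,0): 4·6+5·0=24≤31, 2·6+6·0=12≤25, objective 54.
The best lattice point is (7,0), giving 63.

63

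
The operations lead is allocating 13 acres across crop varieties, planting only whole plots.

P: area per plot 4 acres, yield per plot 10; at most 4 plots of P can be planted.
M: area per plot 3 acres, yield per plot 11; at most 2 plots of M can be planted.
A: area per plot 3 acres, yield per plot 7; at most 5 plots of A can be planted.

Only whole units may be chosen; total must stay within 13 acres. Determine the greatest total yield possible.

39

Take 1×P, 2×M, and 1×A: area 13 ≤ 13, yield 1·10 + 2·11 + 1·7 = 39.
M has the best ratio (11/3) and is taken to its limit of 2; remaining capacity is filled optimally with the others.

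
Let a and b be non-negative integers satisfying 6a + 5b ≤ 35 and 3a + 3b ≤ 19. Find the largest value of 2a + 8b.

48

Relaxing integrality, the LP optimum is 50.67 at (a,b) = (0, 6.33), which is not an integer point.
(a,b)=(0,6): 6·0+5·6=30≤35, 3·0+3·6=18≤19, objective 48.
(a,b)=(1,5): 6·1+5·5=31≤35, 3·1+3·5=18≤19, objective 42.
(a,b)=(0,5): 6·0+5·5=25≤35, 3·0+3·5=15≤19, objective 40.
Maximum is 48 at (a,b)=(0,6).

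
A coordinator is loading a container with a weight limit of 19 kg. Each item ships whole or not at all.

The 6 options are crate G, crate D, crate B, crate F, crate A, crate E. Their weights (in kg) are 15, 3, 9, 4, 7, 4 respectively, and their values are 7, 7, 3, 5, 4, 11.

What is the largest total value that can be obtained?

27

Allowing fractional choices, the relaxed optimum would be about 27.5, but items are indivisible.
crate D + crate F + crate E: weight 3 + 4 + 4 = 11 ≤ 19, value 7 + 5 + 11 = 23.
crate D + crate F + crate A + crate E: weight 3 + 4 + 7 + 4 = 18 ≤ 19, value 7 + 5 + 4 + 11 = 27.
crate D + crate A + crate E: weight 3 + 7 + 4 = 14 ≤ 19, value 7 + 4 + 11 = 22.
Best is crate D, crate F, crate A, and crate E with total value 27.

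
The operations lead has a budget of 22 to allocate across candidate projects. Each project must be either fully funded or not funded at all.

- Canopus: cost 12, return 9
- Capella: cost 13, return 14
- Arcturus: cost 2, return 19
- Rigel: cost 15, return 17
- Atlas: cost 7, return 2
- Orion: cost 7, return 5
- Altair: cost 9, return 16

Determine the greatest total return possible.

40

This is an integer program with binary decision variables.
Arcturus + Orion + Altair: cost 2 + 7 + 9 = 18 ≤ 22, return 19 + 5 + 16 = 40.
Capella + Arcturus + Orion: cost 13 + 2 + 7 = 22 ≤ 22, return 14 + 19 + 5 = 38.
Best is Arcturus, Orion, and Altair with total return 40.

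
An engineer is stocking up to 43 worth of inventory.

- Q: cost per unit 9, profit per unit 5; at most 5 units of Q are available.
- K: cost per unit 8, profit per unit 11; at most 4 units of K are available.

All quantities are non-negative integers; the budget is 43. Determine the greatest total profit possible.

K has the best ratio (11/8); taking only K gives at most 4×11 = 44 (stopped by the supply cap of 4).
Mixing does better — 1×Q and 4×K: cost 41 ≤ 43, profit 1·5 + 4·11 = 49.

49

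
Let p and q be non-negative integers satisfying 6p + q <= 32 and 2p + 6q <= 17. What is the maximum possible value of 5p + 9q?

34

Relaxing integrality, the LP optimum is 35.79 at (p,q) = (5.15, 1.12), which is not an integer point.
(p,q)=(5,1) is feasible, giving 34.
(p,q)=(4,1) is feasible, giving 29.
(p,q)=(5,0) is feasible, giving 25.
No feasible integer point exceeds 34.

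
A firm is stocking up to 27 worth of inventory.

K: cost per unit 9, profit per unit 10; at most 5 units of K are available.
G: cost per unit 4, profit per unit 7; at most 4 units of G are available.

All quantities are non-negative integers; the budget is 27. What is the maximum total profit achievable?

Take 1×K and 4×G: cost 25 ≤ 27, profit 1·10 + 4·7 = 38.
G has the best ratio (7/4) and is taken to its limit of 4; remaining capacity is filled optimally with the others.

38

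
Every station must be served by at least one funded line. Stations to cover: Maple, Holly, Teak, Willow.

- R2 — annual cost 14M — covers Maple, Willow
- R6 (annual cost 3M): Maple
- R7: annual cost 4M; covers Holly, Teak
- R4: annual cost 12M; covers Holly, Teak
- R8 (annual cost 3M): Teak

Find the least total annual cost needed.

18

The greedy cost-per-new-station heuristic would pick R7, R6, and R2 for 21, but a cheaper cover exists.
Choose R2 and R7: together they cover Maple, Holly, Teak, Willow — every station.
Total annual cost: 14 + 4 = 18.
No cover costs less than 18.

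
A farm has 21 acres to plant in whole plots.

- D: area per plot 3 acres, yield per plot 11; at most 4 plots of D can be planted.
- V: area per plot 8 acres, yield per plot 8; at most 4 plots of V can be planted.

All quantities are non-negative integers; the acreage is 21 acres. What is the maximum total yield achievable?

D has the best ratio (11/3); taking only D gives at most 4×11 = 44 (stopped by the supply cap of 4).
Mixing does better — 4×D and 1×V: area 20 ≤ 21, yield 4·11 + 1·8 = 52.

52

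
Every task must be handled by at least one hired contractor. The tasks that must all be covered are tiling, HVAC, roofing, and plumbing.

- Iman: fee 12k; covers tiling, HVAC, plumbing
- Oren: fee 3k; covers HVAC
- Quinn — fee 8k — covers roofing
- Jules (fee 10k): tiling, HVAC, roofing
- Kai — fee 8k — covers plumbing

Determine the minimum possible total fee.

18

The greedy cost-per-new-task heuristic would pick Oren, Jules, and Kai for 21, but a cheaper cover exists.
Choose Jules and Kai: together they cover tiling, HVAC, roofing, plumbing — every task.
Total fee: 10 + 8 = 18.
No cover costs less than 18.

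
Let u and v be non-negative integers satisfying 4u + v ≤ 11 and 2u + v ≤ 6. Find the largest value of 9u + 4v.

(u,v)=(2,2) is feasible, giving 26.
(u,v)=(2,1) is feasible, giving 22.
No feasible integer point exceeds 26.

26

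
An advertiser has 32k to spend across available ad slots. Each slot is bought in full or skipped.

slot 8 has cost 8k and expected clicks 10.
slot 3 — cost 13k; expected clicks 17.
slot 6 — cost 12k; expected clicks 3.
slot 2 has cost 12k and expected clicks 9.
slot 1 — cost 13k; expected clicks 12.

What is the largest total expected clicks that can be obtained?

29

Allowing fractional choices, the relaxed optimum would be about 37.2, but ad slots are indivisible.
slot 3 + slot 1: cost 13 + 13 = 26 ≤ 32, expected clicks 17 + 12 = 29.
slot 8 + slot 3: cost 8 + 13 = 21 ≤ 32, expected clicks 10 + 17 = 27.
Best is slot 3 and slot 1 with total expected clicks 29.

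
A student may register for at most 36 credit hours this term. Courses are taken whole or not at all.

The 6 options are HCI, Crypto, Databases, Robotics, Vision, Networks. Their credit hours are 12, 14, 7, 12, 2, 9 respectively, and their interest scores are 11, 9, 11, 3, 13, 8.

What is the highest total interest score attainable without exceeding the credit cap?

HCI + Crypto + Databases + Vision: credit hours 12 + 14 + 7 + 2 = 35 ≤ 36, interest score 11 + 9 + 11 + 13 = 44.
HCI + Databases + Vision + Networks: credit hours 12 + 7 + 2 + 9 = 30 ≤ 36, interest score 11 + 11 + 13 + 8 = 43.
Crypto + Databases + Vision + Networks: credit hours 14 + 7 + 2 + 9 = 32 ≤ 36, interest score 9 + 11 + 13 + 8 = 41.
Best is HCI, Crypto, Databases, and Vision with total interest score 44.

44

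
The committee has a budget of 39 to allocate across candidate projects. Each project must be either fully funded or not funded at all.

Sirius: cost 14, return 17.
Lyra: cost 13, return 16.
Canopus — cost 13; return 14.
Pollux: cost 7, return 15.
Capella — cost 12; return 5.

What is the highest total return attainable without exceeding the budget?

48

Allowing fractional choices, the relaxed optimum would be about 53.4, but projects are indivisible.
Sirius + Canopus + Pollux: cost 14 + 13 + 7 = 34 ≤ 39, return 17 + 14 + 15 = 46.
Lyra + Canopus + Pollux: cost 13 + 13 + 7 = 33 ≤ 39, return 16 + 14 + 15 = 45.
Sirius + Lyra + Pollux: cost 14 + 13 + 7 = 34 ≤ 39, return 17 + 16 + 15 = 48.
Best is Sirius, Lyra, and Pollux with total return 48.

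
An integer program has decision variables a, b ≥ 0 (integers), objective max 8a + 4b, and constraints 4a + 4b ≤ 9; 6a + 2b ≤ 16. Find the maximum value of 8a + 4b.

Relaxing integrality, the LP optimum is 18.00 at (a,b) = (2.25, 0), which is not an integer point.
(a,b)=(2,0): 4·2+4·0=8≤9, 6·2+2·0=12≤16, objective 16.
(a,b)=(1,1): 4·1+4·1=8≤9, 6·1+2·1=8≤16, objective 12.
(a,b)=(1,0): 4·1+4·0=4≤9, 6·1+2·0=6≤16, objective 8.
The best lattice point is (2,0), giving 16.

16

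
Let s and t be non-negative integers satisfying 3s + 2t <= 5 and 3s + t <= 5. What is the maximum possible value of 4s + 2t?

6

The continuous relaxation peaks at (1.67, 0) with value 6.67; rounding to a feasible lattice point costs some objective.
(s,t)=(1,1): 3·1+2·1=5≤5, 3·1+1·1=4≤5, objective 6.
(s,t)=(0,2): 3·0+2·2=4≤5, 3·0+1·2=2≤5, objective 4.
(s,t)=(1,0): 3·1+2·0=3≤5, 3·1+1·0=3≤5, objective 4.
Maximum is 6 at (s,t)=(1,1).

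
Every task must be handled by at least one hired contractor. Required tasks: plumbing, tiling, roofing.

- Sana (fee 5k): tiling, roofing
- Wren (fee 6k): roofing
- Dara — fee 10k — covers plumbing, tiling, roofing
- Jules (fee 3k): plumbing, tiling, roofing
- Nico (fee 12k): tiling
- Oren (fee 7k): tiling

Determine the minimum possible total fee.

3

Jules alone covers plumbing, tiling, roofing — every task.
Total fee: 3.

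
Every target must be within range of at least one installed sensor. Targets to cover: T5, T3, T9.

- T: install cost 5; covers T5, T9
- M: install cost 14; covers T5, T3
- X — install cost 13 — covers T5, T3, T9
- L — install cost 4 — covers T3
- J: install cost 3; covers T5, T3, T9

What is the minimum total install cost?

J alone covers T5, T3, T9 — every target.
Total install cost: 3.
No cover costs less than 3.

3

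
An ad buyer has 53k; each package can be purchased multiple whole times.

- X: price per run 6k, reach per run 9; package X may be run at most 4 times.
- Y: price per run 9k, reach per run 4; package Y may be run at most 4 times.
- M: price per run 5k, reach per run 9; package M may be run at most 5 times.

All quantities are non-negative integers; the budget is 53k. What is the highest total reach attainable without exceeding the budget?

This is a bounded integer knapsack.
M has the best ratio (9/5); taking only M gives at most 5×9 = 45 (stopped by the supply cap of 5).
Mixing does better — 4×X and 5×M: price 49 ≤ 53, reach 4·9 + 5·9 = 81.

81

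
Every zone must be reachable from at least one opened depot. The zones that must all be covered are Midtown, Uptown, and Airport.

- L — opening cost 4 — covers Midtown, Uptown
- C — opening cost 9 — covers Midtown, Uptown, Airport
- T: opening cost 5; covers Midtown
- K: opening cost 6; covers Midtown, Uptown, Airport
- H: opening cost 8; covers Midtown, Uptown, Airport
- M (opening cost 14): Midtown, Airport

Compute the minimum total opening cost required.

6

This is an integer covering problem.
K alone covers Midtown, Uptown, Airport — every zone.
Total opening cost: 6.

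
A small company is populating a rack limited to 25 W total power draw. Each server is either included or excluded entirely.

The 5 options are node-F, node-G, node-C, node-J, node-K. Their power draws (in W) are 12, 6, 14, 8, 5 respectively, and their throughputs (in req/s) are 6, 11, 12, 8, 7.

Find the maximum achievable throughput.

30

Take node-G, node-C, and node-K: power draw 6 + 14 + 5 = 25 ≤ 25, throughput 11 + 12 + 7 = 30.
No other feasible combination does better.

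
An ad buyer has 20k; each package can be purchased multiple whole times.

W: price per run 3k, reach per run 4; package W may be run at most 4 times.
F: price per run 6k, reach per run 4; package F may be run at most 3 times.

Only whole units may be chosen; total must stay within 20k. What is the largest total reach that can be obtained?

20

W has the best ratio (4/3); taking only W gives at most 4×4 = 16 (stopped by the supply cap of 4).
Mixing does better — 4×W and 1×F: price 18 ≤ 20, reach 4·4 + 1·4 = 20.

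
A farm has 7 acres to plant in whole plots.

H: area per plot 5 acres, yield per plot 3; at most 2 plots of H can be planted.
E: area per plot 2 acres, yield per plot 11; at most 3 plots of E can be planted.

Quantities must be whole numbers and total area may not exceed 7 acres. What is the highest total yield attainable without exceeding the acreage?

33

3×E: area 6 ≤ 7, yield 3·11 = 33.
2×E: area 4 ≤ 7, yield 2·11 = 22.
Best is 33.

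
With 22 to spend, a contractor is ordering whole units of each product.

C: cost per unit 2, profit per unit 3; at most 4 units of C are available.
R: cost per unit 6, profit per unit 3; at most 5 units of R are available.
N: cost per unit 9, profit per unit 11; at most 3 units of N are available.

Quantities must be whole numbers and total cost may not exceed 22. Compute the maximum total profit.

28

1×C and 2×N: cost 20 ≤ 22, profit 1·3 + 2·11 = 25.
2×C and 2×N: cost 22 ≤ 22, profit 2·3 + 2·11 = 28.
Best is 28.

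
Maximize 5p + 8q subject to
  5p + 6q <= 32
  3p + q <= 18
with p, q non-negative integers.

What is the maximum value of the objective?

(p,q)=(0,5) is feasible, giving 40.
(p,q)=(1,4) is feasible, giving 37.
(p,q)=(0,4) is feasible, giving 32.
No feasible integer point exceeds 40.

40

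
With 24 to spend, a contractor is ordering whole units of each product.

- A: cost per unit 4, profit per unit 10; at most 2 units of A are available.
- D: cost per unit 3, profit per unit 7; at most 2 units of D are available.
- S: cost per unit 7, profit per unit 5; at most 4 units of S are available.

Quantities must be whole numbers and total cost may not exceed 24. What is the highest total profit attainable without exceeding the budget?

Take 2×A, 2×D, and 1×S: cost 21 ≤ 24, profit 2·10 + 2·7 + 1·5 = 39.
A has the best ratio (10/4) and is taken to its limit of 2; remaining capacity is filled optimally with the others.

39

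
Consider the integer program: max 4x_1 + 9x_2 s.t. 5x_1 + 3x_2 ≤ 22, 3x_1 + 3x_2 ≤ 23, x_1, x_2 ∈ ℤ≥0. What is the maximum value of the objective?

63

Relaxing integrality, the LP optimum is 66.00 at (x_1,x_2) = (0, 7.33), which is not an integer point.
(x_1,x_2)=(0,7): 5·0+3·7=21≤22, 3·0+3·7=21≤23, objective 63.
(x_1,x_2)=(0,6): 5·0+3·6=18≤22, 3·0+3·6=18≤23, objective 54.
The best lattice point is (0,7), giving 63.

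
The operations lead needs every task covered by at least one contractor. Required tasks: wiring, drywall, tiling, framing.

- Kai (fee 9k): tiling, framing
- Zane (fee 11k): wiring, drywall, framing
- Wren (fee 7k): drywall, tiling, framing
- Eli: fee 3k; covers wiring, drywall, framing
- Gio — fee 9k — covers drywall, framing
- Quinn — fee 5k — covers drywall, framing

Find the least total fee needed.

Choose Wren and Eli: together they cover wiring, drywall, tiling, framing — every task.
Total fee: 7 + 3 = 10.
No cover costs less than 10.

10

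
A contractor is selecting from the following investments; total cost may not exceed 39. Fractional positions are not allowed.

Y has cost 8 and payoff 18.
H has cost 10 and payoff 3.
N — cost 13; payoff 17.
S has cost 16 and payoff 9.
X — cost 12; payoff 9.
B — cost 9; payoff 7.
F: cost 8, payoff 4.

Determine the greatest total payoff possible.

46

Allowing fractional choices, the relaxed optimum would be about 48.8, but investments are indivisible.
Y + N + B + F: cost 8 + 13 + 9 + 8 = 38 ≤ 39, payoff 18 + 17 + 7 + 4 = 46.
Y + N + X: cost 8 + 13 + 12 = 33 ≤ 39, payoff 18 + 17 + 9 = 44.
Y + N + S: cost 8 + 13 + 16 = 37 ≤ 39, payoff 18 + 17 + 9 = 44.
Best is Y, N, B, and F with total payoff 46.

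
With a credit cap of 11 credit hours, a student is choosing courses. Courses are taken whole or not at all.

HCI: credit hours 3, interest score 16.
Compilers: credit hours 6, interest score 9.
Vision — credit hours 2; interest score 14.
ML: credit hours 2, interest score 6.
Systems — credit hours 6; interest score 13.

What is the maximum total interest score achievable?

Allowing fractional choices, the relaxed optimum would be about 44.7, but courses are indivisible.
HCI + Compilers + Vision: credit hours 3 + 6 + 2 = 11 ≤ 11, interest score 16 + 9 + 14 = 39.
HCI + Vision + Systems: credit hours 3 + 2 + 6 = 11 ≤ 11, interest score 16 + 14 + 13 = 43.
Best is HCI, Vision, and Systems with total interest score 43.

43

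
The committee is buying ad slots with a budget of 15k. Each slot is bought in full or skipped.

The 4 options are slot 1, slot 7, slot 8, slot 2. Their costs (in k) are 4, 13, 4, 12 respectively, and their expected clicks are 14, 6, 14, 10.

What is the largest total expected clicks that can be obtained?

This is a 0-1 knapsack instance.
Take slot 1 and slot 8: cost 4 + 4 = 8 ≤ 15, expected clicks 14 + 14 = 28.
No other feasible combination does better.

28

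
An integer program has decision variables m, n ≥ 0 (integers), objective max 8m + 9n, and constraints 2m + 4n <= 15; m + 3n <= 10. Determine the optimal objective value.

Relaxing integrality, the LP optimum is 60.00 at (m,n) = (7.5, 0), which is not an integer point.
(m,n)=(7,0): 2·7+4·0=14≤15, 1·7+3·0=7≤10, objective 56.
(m,n)=(6,0): 2·6+4·0=12≤15, 1·6+3·0=6≤10, objective 48.
No feasible integer point exceeds 56.

56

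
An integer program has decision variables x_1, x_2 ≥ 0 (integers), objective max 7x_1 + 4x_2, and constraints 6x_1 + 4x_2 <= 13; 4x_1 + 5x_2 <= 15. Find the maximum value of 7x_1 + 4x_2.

14

(x_1,x_2)=(2,0): 6·2+4·0=12≤13, 4·2+5·0=8≤15, objective 14.
(x_1,x_2)=(1,1): 6·1+4·1=10≤13, 4·1+5·1=9≤15, objective 11.
(x_1,x_2)=(1,0): 6·1+4·0=6≤13, 4·1+5·0=4≤15, objective 7.
Maximum is 14 at (x_1,x_2)=(2,0).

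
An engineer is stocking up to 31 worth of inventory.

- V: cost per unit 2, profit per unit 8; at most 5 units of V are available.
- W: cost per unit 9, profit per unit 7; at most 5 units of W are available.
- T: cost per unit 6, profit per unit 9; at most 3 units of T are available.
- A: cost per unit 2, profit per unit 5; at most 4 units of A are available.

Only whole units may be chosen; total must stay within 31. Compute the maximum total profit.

V has the best ratio (8/2); taking only V gives at most 5×8 = 40 (stopped by the supply cap of 5).
Mixing does better — 5×V, 2×T, and 4×A: cost 30 ≤ 31, profit 5·8 + 2·9 + 4·5 = 78.

78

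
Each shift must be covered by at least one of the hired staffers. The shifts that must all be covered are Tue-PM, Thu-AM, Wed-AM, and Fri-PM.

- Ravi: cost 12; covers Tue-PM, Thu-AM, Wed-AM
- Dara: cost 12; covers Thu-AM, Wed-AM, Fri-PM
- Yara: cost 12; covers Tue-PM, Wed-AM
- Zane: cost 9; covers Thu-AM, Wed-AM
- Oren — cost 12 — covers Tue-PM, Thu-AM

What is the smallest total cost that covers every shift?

24

Choose Ravi and Dara: together they cover Tue-PM, Thu-AM, Wed-AM, Fri-PM — every shift.
Total cost: 12 + 12 = 24.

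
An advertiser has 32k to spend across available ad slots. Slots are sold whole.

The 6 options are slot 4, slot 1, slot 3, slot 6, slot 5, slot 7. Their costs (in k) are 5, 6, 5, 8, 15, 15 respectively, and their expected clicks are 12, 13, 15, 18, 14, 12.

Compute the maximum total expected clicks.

58

Allowing fractional choices, the relaxed optimum would be about 65.5, but ad slots are indivisible.
slot 4 + slot 1 + slot 3 + slot 5: cost 5 + 6 + 5 + 15 = 31 ≤ 32, expected clicks 12 + 13 + 15 + 14 = 54.
slot 4 + slot 1 + slot 3 + slot 7: cost 5 + 6 + 5 + 15 = 31 ≤ 32, expected clicks 12 + 13 + 15 + 12 = 52.
slot 4 + slot 1 + slot 3 + slot 6: cost 5 + 6 + 5 + 8 = 24 ≤ 32, expected clicks 12 + 13 + 15 + 18 = 58.
Best is slot 4, slot 1, slot 3, and slot 6 with total expected clicks 58.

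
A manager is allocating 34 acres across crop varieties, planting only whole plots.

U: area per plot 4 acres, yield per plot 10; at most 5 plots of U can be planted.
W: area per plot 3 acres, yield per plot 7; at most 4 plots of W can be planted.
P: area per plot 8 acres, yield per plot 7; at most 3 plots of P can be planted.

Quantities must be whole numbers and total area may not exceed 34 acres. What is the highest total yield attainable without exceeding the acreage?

Take 5×U and 4×W: area 32 ≤ 34, yield 5·10 + 4·7 = 78.
U has the best ratio (10/4) and is taken to its limit of 5; remaining capacity is filled optimally with the others.

78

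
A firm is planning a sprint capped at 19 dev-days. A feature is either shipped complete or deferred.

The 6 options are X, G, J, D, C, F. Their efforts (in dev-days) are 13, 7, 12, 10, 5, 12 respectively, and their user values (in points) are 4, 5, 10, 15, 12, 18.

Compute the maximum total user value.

Allowing fractional choices, the relaxed optimum would be about 33.0, but features are indivisible.
C + F: effort 5 + 12 = 17 ≤ 19, user value 12 + 18 = 30.
G + F: effort 7 + 12 = 19 ≤ 19, user value 5 + 18 = 23.
D + C: effort 10 + 5 = 15 ≤ 19, user value 15 + 12 = 27.
Best is C and F with total user value 30.

30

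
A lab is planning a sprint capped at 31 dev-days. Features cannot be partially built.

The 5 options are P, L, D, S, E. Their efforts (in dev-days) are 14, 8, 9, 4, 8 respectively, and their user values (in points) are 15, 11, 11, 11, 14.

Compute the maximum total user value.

47

L + D + S + E: effort 8 + 9 + 4 + 8 = 29 ≤ 31, user value 11 + 11 + 11 + 14 = 47.
P + S + E: effort 14 + 4 + 8 = 26 ≤ 31, user value 15 + 11 + 14 = 40.
Best is L, D, S, and E with total user value 47.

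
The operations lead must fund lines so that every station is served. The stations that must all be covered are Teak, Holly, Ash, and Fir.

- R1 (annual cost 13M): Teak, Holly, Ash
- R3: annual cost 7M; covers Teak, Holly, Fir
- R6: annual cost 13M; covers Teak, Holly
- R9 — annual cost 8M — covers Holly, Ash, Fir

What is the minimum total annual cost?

15

This is a weighted set-cover instance.
Choose R3 and R9: together they cover Teak, Holly, Ash, Fir — every station.
Total annual cost: 7 + 8 = 15.
No cover costs less than 15.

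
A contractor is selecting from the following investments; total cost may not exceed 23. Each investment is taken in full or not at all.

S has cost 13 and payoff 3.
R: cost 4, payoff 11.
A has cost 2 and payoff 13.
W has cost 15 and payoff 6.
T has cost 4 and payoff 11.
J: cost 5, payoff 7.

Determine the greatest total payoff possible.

42

Allowing fractional choices, the relaxed optimum would be about 45.2, but investments are indivisible.
R + A + T + J: cost 4 + 2 + 4 + 5 = 15 ≤ 23, payoff 11 + 13 + 11 + 7 = 42.
R + A + T: cost 4 + 2 + 4 = 10 ≤ 23, payoff 11 + 13 + 11 = 35.
S + R + A + T: cost 13 + 4 + 2 + 4 = 23 ≤ 23, payoff 3 + 11 + 13 + 11 = 38.
Best is R, A, T, and J with total payoff 42.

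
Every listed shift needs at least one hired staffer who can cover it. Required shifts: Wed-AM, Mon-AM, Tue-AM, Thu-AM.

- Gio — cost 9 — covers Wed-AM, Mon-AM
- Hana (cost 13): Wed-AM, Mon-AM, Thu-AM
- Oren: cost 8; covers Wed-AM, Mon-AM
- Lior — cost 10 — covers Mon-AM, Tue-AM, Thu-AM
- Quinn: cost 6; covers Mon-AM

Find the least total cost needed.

18

Choose Oren and Lior: together they cover Wed-AM, Mon-AM, Tue-AM, Thu-AM — every shift.
Total cost: 8 + 10 = 18.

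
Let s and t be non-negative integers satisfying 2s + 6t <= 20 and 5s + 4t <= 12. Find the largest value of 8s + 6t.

(s,t)=(0,3): 2·0+6·3=18≤20, 5·0+4·3=12≤12, objective 18.
(s,t)=(2,0): 2·2+6·0=4≤20, 5·2+4·0=10≤12, objective 16.
The best lattice point is (0,3), giving 18.

18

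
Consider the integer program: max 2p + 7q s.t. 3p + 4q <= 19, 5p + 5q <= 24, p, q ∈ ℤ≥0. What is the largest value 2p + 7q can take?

(p,q)=(0,4): 3·0+4·4=16≤19, 5·0+5·4=20≤24, objective 28.
(p,q)=(1,3): 3·1+4·3=15≤19, 5·1+5·3=20≤24, objective 23.
(p,q)=(0,3): 3·0+4·3=12≤19, 5·0+5·3=15≤24, objective 21.
No feasible integer point exceeds 28.

28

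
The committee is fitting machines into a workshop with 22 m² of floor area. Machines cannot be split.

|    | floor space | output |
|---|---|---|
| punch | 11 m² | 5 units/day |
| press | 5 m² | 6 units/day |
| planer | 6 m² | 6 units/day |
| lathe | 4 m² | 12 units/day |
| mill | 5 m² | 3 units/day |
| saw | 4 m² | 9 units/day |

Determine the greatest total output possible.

33

This is an integer program with binary decision variables.
planer + lathe + mill + saw: floor space 6 + 4 + 5 + 4 = 19 ≤ 22, output 6 + 12 + 3 + 9 = 30.
press + planer + lathe + saw: floor space 5 + 6 + 4 + 4 = 19 ≤ 22, output 6 + 6 + 12 + 9 = 33.
press + lathe + mill + saw: floor space 5 + 4 + 5 + 4 = 18 ≤ 22, output 6 + 12 + 3 + 9 = 30.
Best is press, planer, lathe, and saw with total output 33.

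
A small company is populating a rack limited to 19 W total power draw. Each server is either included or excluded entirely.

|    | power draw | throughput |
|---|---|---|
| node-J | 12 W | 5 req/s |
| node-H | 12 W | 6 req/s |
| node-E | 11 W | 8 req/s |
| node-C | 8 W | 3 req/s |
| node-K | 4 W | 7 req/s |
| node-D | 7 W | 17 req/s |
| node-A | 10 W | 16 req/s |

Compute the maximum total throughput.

This is an integer program with binary decision variables.
Allowing fractional choices, the relaxed optimum would be about 36.8, but servers are indivisible.
node-C + node-K + node-D: power draw 8 + 4 + 7 = 19 ≤ 19, throughput 3 + 7 + 17 = 27.
node-D + node-A: power draw 7 + 10 = 17 ≤ 19, throughput 17 + 16 = 33.
node-E + node-D: power draw 11 + 7 = 18 ≤ 19, throughput 8 + 17 = 25.
Best is node-D and node-A with total throughput 33.

33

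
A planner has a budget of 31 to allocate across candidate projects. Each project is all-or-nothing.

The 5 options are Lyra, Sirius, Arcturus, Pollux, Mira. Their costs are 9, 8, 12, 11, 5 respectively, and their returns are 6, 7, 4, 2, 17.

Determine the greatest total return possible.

30

Allowing fractional choices, the relaxed optimum would be about 33.0, but projects are indivisible.
Lyra + Sirius + Mira: cost 9 + 8 + 5 = 22 ≤ 31, return 6 + 7 + 17 = 30.
Lyra + Arcturus + Mira: cost 9 + 12 + 5 = 26 ≤ 31, return 6 + 4 + 17 = 27.
Sirius + Arcturus + Mira: cost 8 + 12 + 5 = 25 ≤ 31, return 7 + 4 + 17 = 28.
Best is Lyra, Sirius, and Mira with total return 30.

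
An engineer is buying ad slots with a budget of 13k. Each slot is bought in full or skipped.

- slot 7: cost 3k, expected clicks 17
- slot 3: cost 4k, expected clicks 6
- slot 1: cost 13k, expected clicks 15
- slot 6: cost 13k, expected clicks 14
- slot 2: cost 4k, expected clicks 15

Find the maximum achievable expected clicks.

slot 7 + slot 3: cost 3 + 4 = 7 ≤ 13, expected clicks 17 + 6 = 23.
slot 7 + slot 3 + slot 2: cost 3 + 4 + 4 = 11 ≤ 13, expected clicks 17 + 6 + 15 = 38.
slot 7 + slot 2: cost 3 + 4 = 7 ≤ 13, expected clicks 17 + 15 = 32.
Best is slot 7, slot 3, and slot 2 with total expected clicks 38.

38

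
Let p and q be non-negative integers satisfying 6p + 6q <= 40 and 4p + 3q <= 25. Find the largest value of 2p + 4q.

24

Relaxing integrality, the LP optimum is 26.67 at (p,q) = (0, 6.67), which is not an integer point.
(p,q)=(0,6): 6·0+6·6=36≤40, 4·0+3·6=18≤25, objective 24.
(p,q)=(1,5): 6·1+6·5=36≤40, 4·1+3·5=19≤25, objective 22.
Maximum is 24 at (p,q)=(0,6).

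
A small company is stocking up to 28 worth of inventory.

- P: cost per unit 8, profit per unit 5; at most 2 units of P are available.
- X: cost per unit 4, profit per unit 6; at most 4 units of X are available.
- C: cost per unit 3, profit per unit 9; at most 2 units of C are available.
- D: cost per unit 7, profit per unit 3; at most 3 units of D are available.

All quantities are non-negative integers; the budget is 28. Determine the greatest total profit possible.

1×P, 3×X, and 2×C: cost 26 ≤ 28, profit 1·5 + 3·6 + 2·9 = 41.
4×X and 2×C: cost 22 ≤ 28, profit 4·6 + 2·9 = 42.
Best is 42.

42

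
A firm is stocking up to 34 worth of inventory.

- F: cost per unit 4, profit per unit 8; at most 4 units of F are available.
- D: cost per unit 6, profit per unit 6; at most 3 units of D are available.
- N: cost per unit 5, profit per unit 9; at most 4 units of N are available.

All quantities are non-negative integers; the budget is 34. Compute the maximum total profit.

This is a bounded integer knapsack.
4×F and 3×N: cost 31 ≤ 34, profit 4·8 + 3·9 = 59.
3×F and 4×N: cost 32 ≤ 34, profit 3·8 + 4·9 = 60.
Best is 60.

60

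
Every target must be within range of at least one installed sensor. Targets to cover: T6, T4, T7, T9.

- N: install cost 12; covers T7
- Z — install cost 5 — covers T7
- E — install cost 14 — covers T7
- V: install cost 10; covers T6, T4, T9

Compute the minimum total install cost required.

15

Choose Z and V: together they cover T6, T4, T7, T9 — every target.
Total install cost: 5 + 10 = 15.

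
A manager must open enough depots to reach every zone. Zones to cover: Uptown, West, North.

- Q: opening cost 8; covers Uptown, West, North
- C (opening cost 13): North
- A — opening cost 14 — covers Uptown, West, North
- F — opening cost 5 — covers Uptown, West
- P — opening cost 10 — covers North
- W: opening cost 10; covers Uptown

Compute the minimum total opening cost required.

8

The greedy cost-per-new-zone heuristic would pick F and Q for 13, but a cheaper cover exists.
Q alone covers Uptown, West, North — every zone.
Total opening cost: 8.
No cover costs less than 8.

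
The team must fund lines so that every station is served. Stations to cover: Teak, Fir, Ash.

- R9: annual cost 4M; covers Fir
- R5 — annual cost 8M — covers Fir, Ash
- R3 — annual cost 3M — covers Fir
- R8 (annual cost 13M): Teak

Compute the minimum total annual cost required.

21

Choose R5 and R8: together they cover Teak, Fir, Ash — every station.
Total annual cost: 8 + 13 = 21.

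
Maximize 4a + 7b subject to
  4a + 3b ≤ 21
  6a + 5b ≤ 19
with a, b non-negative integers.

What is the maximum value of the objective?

(a,b)=(0,3) is feasible, giving 21.
(a,b)=(1,2) is feasible, giving 18.
(a,b)=(0,2) is feasible, giving 14.
Maximum is 21 at (a,b)=(0,3).

21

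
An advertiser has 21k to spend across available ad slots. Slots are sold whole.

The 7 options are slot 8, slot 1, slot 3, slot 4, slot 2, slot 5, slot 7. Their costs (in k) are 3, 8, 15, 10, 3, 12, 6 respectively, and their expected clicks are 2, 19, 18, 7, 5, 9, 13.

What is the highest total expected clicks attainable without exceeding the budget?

39

This is an integer program with binary decision variables.
Take slot 8, slot 1, slot 2, and slot 7: cost 3 + 8 + 3 + 6 = 20 ≤ 21, expected clicks 2 + 19 + 5 + 13 = 39.
No other feasible combination does better.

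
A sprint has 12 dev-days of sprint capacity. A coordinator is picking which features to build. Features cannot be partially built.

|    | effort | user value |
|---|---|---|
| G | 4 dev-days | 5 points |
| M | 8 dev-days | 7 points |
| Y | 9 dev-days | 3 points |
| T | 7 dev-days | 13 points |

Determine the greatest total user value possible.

18

Allowing fractional choices, the relaxed optimum would be about 18.9, but features are indivisible.
G + M: effort 4 + 8 = 12 ≤ 12, user value 5 + 7 = 12.
T: effort 7 ≤ 12, user value 13.
G + T: effort 4 + 7 = 11 ≤ 12, user value 5 + 13 = 18.
Best is G and T with total user value 18.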